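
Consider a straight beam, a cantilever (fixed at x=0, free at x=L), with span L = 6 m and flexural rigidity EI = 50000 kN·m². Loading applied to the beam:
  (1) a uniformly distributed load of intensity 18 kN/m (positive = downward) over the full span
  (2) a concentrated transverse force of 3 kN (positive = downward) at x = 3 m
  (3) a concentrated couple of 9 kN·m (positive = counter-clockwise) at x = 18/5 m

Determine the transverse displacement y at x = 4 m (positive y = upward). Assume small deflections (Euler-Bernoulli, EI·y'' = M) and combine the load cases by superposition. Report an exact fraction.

Load 1 — uniform load w=18 kN/m over full span:
  y_1 = -wx²(x²-4Lx+6L²)/(24EI) = -18·4²·(4²-4·6·4+6·6²)/(24·50000) = -102/3125 m
Load 2 — point force P=3 kN at a=3 m (b=L-a=3):
  y_2 = -Pa²(3x-a)/(6EI)  [x>a] = -3·3²·(3·4-3)/(6·50000) = -81/100000 m
Load 3 — applied couple M₀=9 kN·m at a=18/5 m (b=L-a=12/5):
  y_3 = M₀a(2x-a)/(2EI)  [x>a] = 9·(18/5)·(2·4-(18/5))/(2·50000) = 891/625000 m
Superposition: y = Σ y_i = -80061/2500000 m ≈ -0.032024 m

y(4) = -80061/2500000 m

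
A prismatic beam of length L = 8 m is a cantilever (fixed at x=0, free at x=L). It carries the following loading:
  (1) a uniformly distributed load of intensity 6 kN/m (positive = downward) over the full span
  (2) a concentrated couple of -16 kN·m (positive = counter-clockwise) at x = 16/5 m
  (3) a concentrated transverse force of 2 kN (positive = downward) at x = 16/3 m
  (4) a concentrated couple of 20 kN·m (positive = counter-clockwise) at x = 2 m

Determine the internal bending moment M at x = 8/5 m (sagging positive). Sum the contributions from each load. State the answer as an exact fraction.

M(8/5) = -9476/75 kN·m

Load 1 — uniform load w=6 kN/m over full span:
  M_1 = -w(L-x)²/2 = -6·(8-(8/5))²/2 = -3072/25 kN·m
Load 2 — applied couple M₀=-16 kN·m at a=16/5 m (b=L-a=24/5):
  M_2 = M₀  [x≤a] = (-16) = -16 kN·m
Load 3 — point force P=2 kN at a=16/3 m (b=L-a=8/3):
  M_3 = -P(a-x)  [x≤a] = -2·((16/3)-(8/5)) = -112/15 kN·m
Load 4 — applied couple M₀=20 kN·m at a=2 m (b=L-a=6):
  M_4 = M₀  [x≤a] = 20 = 20 kN·m
Superposition: M = Σ M_i = -9476/75 kN·m ≈ -126.346667 kN·m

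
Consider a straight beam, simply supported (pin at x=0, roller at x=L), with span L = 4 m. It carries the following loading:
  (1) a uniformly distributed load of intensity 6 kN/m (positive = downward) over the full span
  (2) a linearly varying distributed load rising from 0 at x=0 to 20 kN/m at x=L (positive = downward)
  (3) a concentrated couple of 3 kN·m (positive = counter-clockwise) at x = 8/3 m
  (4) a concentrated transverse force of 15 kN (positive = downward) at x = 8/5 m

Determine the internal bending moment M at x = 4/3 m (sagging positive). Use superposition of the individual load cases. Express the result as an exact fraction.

M(4/3) = 3197/81 kN·m

Load 1 — uniform load w=6 kN/m over full span:
  M_1 = wx(L-x)/2 = 6·(4/3)·(4-(4/3))/2 = 32/3 kN·m
Load 2 — triangular load w₀=20 kN/m (0→w₀ over full span):
  M_2 = w₀Lx/6 - w₀x³/(6L) = 20·4·(4/3)/6 - 20·(4/3)³/(6·4) = 1280/81 kN·m
Load 3 — applied couple M₀=3 kN·m at a=8/3 m (b=L-a=4/3):
  M_3 = M₀x/L  [x≤a] = 3·(4/3)/4 = 1 kN·m
Load 4 — point force P=15 kN at a=8/5 m (b=L-a=12/5):
  M_4 = Pbx/L  [x≤a] = 15·(12/5)·(4/3)/4 = 12 kN·m
Superposition: M = Σ M_i = 3197/81 kN·m ≈ 39.469136 kN·m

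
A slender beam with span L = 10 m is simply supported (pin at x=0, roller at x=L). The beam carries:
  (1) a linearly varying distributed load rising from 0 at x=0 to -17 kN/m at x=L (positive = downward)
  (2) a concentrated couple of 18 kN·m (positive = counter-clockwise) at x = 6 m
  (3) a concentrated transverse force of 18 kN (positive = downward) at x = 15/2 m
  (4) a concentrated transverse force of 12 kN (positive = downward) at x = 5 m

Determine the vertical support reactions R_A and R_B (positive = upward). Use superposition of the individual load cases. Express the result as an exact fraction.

R_A = -481/30 kN, R_B = -1169/30 kN

Load 1 — triangular load w₀=-17 kN/m (0→w₀ over full span):
  R_A = w₀L/6 = (-17)·10/6 = -85/3 kN
  R_B = w₀L/3 = (-17)·10/3 = -170/3 kN
Load 2 — applied couple M₀=18 kN·m at a=6 m (b=L-a=4):
  R_A = M₀/L = 18/10 = 9/5 kN
  R_B = -M₀/L = -18/10 = -9/5 kN
Load 3 — point force P=18 kN at a=15/2 m (b=L-a=5/2):
  R_A = Pb/L = 18·(5/2)/10 = 9/2 kN
  R_B = Pa/L = 18·(15/2)/10 = 27/2 kN
Load 4 — point force P=12 kN at a=5 m (b=L-a=5):
  R_A = Pb/L = 12·5/10 = 6 kN
  R_B = Pa/L = 12·5/10 = 6 kN
Superposition: R_A = -481/30 kN, R_B = -1169/30 kN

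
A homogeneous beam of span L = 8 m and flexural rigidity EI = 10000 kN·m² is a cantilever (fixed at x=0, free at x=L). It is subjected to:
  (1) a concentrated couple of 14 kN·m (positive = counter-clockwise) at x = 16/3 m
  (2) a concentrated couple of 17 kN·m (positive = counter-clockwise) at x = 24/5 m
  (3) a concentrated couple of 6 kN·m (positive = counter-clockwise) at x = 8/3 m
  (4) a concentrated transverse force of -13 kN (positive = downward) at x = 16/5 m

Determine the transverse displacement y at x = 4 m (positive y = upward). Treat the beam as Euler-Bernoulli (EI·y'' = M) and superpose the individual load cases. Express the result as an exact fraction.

Load 1 — applied couple M₀=14 kN·m at a=16/3 m (b=L-a=8/3):
  y_1 = M₀x²/(2EI)  [x≤a] = 14·4²/(2·10000) = 7/625 m
Load 2 — applied couple M₀=17 kN·m at a=24/5 m (b=L-a=16/5):
  y_2 = M₀x²/(2EI)  [x≤a] = 17·4²/(2·10000) = 17/1250 m
Load 3 — applied couple M₀=6 kN·m at a=8/3 m (b=L-a=16/3):
  y_3 = M₀a(2x-a)/(2EI)  [x>a] = 6·(8/3)·(2·4-(8/3))/(2·10000) = 8/1875 m
Load 4 — point force P=-13 kN at a=16/5 m (b=L-a=24/5):
  y_4 = -Pa²(3x-a)/(6EI)  [x>a] = -(-13)·(16/5)²·(3·4-(16/5))/(6·10000) = 4576/234375 m
Superposition: y = Σ y_i = 22777/468750 m ≈ 0.048591 m

y(4) = 22777/468750 m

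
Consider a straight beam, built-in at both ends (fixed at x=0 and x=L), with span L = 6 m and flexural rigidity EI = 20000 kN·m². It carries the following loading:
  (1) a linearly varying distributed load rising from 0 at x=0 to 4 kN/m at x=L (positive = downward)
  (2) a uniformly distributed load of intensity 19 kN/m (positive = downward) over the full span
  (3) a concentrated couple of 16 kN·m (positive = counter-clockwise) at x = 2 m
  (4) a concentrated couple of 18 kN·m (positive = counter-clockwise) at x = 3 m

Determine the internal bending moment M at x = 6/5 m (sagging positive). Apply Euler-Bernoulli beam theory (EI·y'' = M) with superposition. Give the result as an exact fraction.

M(6/5) = 1661/750 kN·m

Load 1 — triangular load w₀=4 kN/m (0→w₀ over full span):
  M_1 = 3w₀Lx/20 - w₀L²/30 - w₀x³/(6L) = 3·4·6·(6/5)/20 - 4·6²/30 - 4·(6/5)³/(6·6) = -84/125 kN·m
Load 2 — uniform load w=19 kN/m over full span:
  M_2 = wLx/2 - wL²/12 - wx²/2 = 19·6·(6/5)/2 - 19·6²/12 - 19·(6/5)²/2 = -57/25 kN·m
Load 3 — applied couple M₀=16 kN·m at a=2 m (b=L-a=4):
  M_3 = R_Ax - M_A  [x≤a] with R_A=32/9, M_A=0 = (32/9)·(6/5) - 0 = 64/15 kN·m
Load 4 — applied couple M₀=18 kN·m at a=3 m (b=L-a=3):
  M_4 = R_Ax - M_A  [x≤a] with R_A=9/2, M_A=9/2 = (9/2)·(6/5) - (9/2) = 9/10 kN·m
Superposition: M = Σ M_i = 1661/750 kN·m ≈ 2.214667 kN·m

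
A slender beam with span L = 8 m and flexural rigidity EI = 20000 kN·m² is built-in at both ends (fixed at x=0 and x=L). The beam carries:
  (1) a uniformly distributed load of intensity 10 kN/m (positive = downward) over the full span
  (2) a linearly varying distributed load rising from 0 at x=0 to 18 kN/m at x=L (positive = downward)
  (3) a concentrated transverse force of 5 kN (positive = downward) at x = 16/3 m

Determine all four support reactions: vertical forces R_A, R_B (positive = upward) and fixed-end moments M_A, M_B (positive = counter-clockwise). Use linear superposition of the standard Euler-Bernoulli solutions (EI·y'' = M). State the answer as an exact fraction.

R_A = 8491/135 kN, M_A = 12784/135 kN·m, R_B = 12704/135 kN, M_B = -15776/135 kN·m

Load 1 — uniform load w=10 kN/m over full span:
  R_A = wL/2 = 10·8/2 = 40 kN
  M_A = wL²/12 = 10·8²/12 = 160/3 kN·m
  R_B = wL/2 = 10·8/2 = 40 kN
  M_B = -wL²/12 = -10·8²/12 = -160/3 kN·m
Load 2 — triangular load w₀=18 kN/m (0→w₀ over full span):
  R_A = 3w₀L/20 = 3·18·8/20 = 108/5 kN
  M_A = w₀L²/30 = 18·8²/30 = 192/5 kN·m
  R_B = 7w₀L/20 = 7·18·8/20 = 252/5 kN
  M_B = -w₀L²/20 = -18·8²/20 = -288/5 kN·m
Load 3 — point force P=5 kN at a=16/3 m (b=L-a=8/3):
  R_A = Pb²(3a+b)/L³ = 5·(8/3)²·(3·(16/3)+(8/3))/8³ = 35/27 kN
  M_A = Pab²/L² = 5·(16/3)·(8/3)²/8² = 80/27 kN·m
  R_B = Pa²(a+3b)/L³ = 5·(16/3)²·((16/3)+3·(8/3))/8³ = 100/27 kN
  M_B = -Pa²b/L² = -5·(16/3)²·(8/3)/8² = -160/27 kN·m
Superposition: R_A = 8491/135 kN, M_A = 12784/135 kN·m, R_B = 12704/135 kN, M_B = -15776/135 kN·m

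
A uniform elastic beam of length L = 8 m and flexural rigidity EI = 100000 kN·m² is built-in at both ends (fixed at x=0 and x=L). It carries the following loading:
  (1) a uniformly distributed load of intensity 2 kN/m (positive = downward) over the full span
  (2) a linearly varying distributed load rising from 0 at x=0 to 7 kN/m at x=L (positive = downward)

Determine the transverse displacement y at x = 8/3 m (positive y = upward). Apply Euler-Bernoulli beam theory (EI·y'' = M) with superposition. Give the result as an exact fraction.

Load 1 — uniform load w=2 kN/m over full span:
  y_1 = -wx²(L-x)²/(24EI) = -2·(8/3)²·(8-(8/3))²/(24·100000) = -128/759375 m
Load 2 — triangular load w₀=7 kN/m (0→w₀ over full span):
  y_2 = -w₀x²(L-x)²(x+2L)/(120LEI) = -7·(8/3)²·(8-(8/3))²·((8/3)+2·8)/(120·8·100000) = -3136/11390625 m
Superposition: y = Σ y_i = -5056/11390625 m ≈ -0.000444 m

y(8/3) = -5056/11390625 m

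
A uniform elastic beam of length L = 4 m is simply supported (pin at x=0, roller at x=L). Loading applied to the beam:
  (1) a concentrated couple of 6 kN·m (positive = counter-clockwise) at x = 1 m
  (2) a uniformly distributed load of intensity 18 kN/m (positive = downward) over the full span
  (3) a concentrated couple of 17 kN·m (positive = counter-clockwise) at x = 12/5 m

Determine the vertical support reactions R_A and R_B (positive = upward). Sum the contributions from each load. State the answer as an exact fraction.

R_A = 167/4 kN, R_B = 121/4 kN

Load 1 — applied couple M₀=6 kN·m at a=1 m (b=L-a=3):
  R_A = M₀/L = 6/4 = 3/2 kN
  R_B = -M₀/L = -6/4 = -3/2 kN
Load 2 — uniform load w=18 kN/m over full span:
  R_A = wL/2 = 18·4/2 = 36 kN
  R_B = wL/2 = 18·4/2 = 36 kN
Load 3 — applied couple M₀=17 kN·m at a=12/5 m (b=L-a=8/5):
  R_A = M₀/L = 17/4 kN
  R_B = -M₀/L = -17/4 kN
Superposition: R_A = 167/4 kN, R_B = 121/4 kN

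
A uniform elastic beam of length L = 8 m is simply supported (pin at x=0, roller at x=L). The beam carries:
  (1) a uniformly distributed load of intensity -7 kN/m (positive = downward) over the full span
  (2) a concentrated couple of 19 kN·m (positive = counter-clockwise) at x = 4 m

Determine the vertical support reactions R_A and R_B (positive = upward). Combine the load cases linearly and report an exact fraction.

Load 1 — uniform load w=-7 kN/m over full span:
  R_A = wL/2 = (-7)·8/2 = -28 kN
  R_B = wL/2 = (-7)·8/2 = -28 kN
Load 2 — applied couple M₀=19 kN·m at a=4 m (b=L-a=4):
  R_A = M₀/L = 19/8 kN
  R_B = -M₀/L = -19/8 kN
Superposition: R_A = -205/8 kN, R_B = -243/8 kN

R_A = -205/8 kN, R_B = -243/8 kN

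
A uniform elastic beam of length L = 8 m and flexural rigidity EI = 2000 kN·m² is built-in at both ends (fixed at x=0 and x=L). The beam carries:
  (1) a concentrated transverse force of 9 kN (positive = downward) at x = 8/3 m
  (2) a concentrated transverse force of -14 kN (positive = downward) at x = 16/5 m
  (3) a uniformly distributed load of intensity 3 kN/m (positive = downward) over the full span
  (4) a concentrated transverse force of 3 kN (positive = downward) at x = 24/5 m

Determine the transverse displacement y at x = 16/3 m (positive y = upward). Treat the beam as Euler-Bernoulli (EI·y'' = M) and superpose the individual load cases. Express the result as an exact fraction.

Load 1 — point force P=9 kN at a=8/3 m (b=L-a=16/3):
  y_1 = -Pa²(L-x)²(3bL-(3b+a)(L-x))/(6L³EI)  [x>a] = -9·(8/3)²·(8-(16/3))²·(3·(16/3)·8-(3·(16/3)+(8/3))·(8-(16/3)))/(6·8³·2000) = -176/30375 m
Load 2 — point force P=-14 kN at a=16/5 m (b=L-a=24/5):
  y_2 = -Pa²(L-x)²(3bL-(3b+a)(L-x))/(6L³EI)  [x>a] = -(-14)·(16/5)²·(8-(16/3))²·(3·(24/5)·8-(3·(24/5)+(16/5))·(8-(16/3)))/(6·8³·2000) = 14336/1265625 m
Load 3 — uniform load w=3 kN/m over full span:
  y_3 = -wx²(L-x)²/(24EI) = -3·(16/3)²·(8-(16/3))²/(24·2000) = -128/10125 m
Load 4 — point force P=3 kN at a=24/5 m (b=L-a=16/5):
  y_4 = -Pa²(L-x)²(3bL-(3b+a)(L-x))/(6L³EI)  [x>a] = -3·(24/5)²·(8-(16/3))²·(3·(16/5)·8-(3·(16/5)+(24/5))·(8-(16/3)))/(6·8³·2000) = -48/15625 m
Superposition: y = Σ y_i = -38656/3796875 m ≈ -0.010181 m

y(16/3) = -38656/3796875 m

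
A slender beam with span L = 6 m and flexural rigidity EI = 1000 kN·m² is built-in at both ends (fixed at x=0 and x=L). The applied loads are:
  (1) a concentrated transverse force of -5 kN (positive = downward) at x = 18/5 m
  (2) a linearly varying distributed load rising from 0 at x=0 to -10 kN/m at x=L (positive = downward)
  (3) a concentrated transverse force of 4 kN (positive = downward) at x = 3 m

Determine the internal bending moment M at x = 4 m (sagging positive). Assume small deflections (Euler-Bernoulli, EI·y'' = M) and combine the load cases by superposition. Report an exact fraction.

M(4) = -1661/225 kN·m

Load 1 — point force P=-5 kN at a=18/5 m (b=L-a=12/5):
  M_1 = Pa²(a+3b)(L-x)/L³ - Pa²b/L²  [x>a] = (-5)·(18/5)²·((18/5)+3·(12/5))·(6-4)/6³ - (-5)·(18/5)²·(12/5)/6² = -54/25 kN·m
Load 2 — triangular load w₀=-10 kN/m (0→w₀ over full span):
  M_2 = 3w₀Lx/20 - w₀L²/30 - w₀x³/(6L) = 3·(-10)·6·4/20 - (-10)·6²/30 - (-10)·4³/(6·6) = -56/9 kN·m
Load 3 — point force P=4 kN at a=3 m (b=L-a=3):
  M_3 = Pa²(a+3b)(L-x)/L³ - Pa²b/L²  [x>a] = 4·3²·(3+3·3)·(6-4)/6³ - 4·3²·3/6² = 1 kN·m
Superposition: M = Σ M_i = -1661/225 kN·m ≈ -7.382222 kN·m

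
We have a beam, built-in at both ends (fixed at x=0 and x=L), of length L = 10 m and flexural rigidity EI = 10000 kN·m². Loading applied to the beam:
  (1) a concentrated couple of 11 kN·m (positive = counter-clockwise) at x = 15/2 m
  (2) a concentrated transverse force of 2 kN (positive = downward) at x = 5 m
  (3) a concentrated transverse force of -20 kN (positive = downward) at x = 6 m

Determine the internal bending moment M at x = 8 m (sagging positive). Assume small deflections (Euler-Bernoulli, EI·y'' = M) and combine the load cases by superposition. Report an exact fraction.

M(8) = -863/400 kN·m

Load 1 — applied couple M₀=11 kN·m at a=15/2 m (b=L-a=5/2):
  M_1 = R_Ax - M_A - M₀  [x>a] with R_A=99/80, M_A=55/16 = (99/80)·8 - (55/16) - 11 = -363/80 kN·m
Load 2 — point force P=2 kN at a=5 m (b=L-a=5):
  M_2 = Pa²(a+3b)(L-x)/L³ - Pa²b/L²  [x>a] = 2·5²·(5+3·5)·(10-8)/10³ - 2·5²·5/10² = -1/2 kN·m
Load 3 — point force P=-20 kN at a=6 m (b=L-a=4):
  M_3 = Pa²(a+3b)(L-x)/L³ - Pa²b/L²  [x>a] = (-20)·6²·(6+3·4)·(10-8)/10³ - (-20)·6²·4/10² = 72/25 kN·m
Superposition: M = Σ M_i = -863/400 kN·m ≈ -2.157500 kN·m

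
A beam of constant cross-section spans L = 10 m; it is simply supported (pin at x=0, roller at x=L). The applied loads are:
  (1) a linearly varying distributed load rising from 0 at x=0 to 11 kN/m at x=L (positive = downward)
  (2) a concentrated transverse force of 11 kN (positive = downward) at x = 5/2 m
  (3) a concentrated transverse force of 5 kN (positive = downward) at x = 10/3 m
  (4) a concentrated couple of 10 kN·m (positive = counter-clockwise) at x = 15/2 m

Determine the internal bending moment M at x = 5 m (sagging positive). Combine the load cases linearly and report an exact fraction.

M(5) = 575/6 kN·m

Load 1 — triangular load w₀=11 kN/m (0→w₀ over full span):
  M_1 = w₀Lx/6 - w₀x³/(6L) = 11·10·5/6 - 11·5³/(6·10) = 275/4 kN·m
Load 2 — point force P=11 kN at a=5/2 m (b=L-a=15/2):
  M_2 = Pa(L-x)/L  [x>a] = 11·(5/2)·(10-5)/10 = 55/4 kN·m
Load 3 — point force P=5 kN at a=10/3 m (b=L-a=20/3):
  M_3 = Pa(L-x)/L  [x>a] = 5·(10/3)·(10-5)/10 = 25/3 kN·m
Load 4 — applied couple M₀=10 kN·m at a=15/2 m (b=L-a=5/2):
  M_4 = M₀x/L  [x≤a] = 10·5/10 = 5 kN·m
Superposition: M = Σ M_i = 575/6 kN·m ≈ 95.833333 kN·m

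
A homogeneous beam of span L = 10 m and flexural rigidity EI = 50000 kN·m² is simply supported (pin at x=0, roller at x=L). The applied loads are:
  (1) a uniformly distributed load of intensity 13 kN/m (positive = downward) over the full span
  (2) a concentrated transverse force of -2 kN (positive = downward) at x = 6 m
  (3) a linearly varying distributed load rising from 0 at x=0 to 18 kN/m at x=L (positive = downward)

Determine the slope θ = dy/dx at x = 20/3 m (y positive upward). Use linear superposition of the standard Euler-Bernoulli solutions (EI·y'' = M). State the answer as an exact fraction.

θ(20/3) = 171391/20250000 rad

Load 1 — uniform load w=13 kN/m over full span:
  θ_1 = -w(L³-6Lx²+4x³)/(24EI) = -13·(10³-6·10·(20/3)²+4·(20/3)³)/(24·50000) = 169/32400 rad
Load 2 — point force P=-2 kN at a=6 m (b=L-a=4):
  θ_2 = -Pa(2L²-6Lx+3x²+a²)/(6LEI)  [x>a] = -(-2)·6·(2·10²-6·10·(20/3)+3·(20/3)²+6²)/(6·10·50000) = -23/187500 rad
Load 3 — triangular load w₀=18 kN/m (0→w₀ over full span):
  θ_3 = -w₀(7L⁴-30L²x²+15x⁴)/(360LEI) = -18·(7·10⁴-30·10²·(20/3)²+15·(20/3)⁴)/(360·10·50000) = 91/27000 rad
Superposition: θ = Σ θ_i = 171391/20250000 rad ≈ 0.008464 rad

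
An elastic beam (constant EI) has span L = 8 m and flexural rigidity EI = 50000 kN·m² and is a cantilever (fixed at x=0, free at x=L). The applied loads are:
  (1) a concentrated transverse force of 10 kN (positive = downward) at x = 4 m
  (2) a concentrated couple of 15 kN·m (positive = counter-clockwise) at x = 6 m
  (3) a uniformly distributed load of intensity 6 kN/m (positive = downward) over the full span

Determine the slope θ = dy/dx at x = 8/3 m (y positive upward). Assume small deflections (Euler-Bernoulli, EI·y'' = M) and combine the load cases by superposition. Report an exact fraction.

Load 1 — point force P=10 kN at a=4 m (b=L-a=4):
  θ_1 = -Px(2a-x)/(2EI)  [x≤a] = -10·(8/3)·(2·4-(8/3))/(2·50000) = -8/5625 rad
Load 2 — applied couple M₀=15 kN·m at a=6 m (b=L-a=2):
  θ_2 = M₀x/EI  [x≤a] = 15·(8/3)/50000 = 1/1250 rad
Load 3 — uniform load w=6 kN/m over full span:
  θ_3 = -wx(x²-3Lx+3L²)/(6EI) = -6·(8/3)·((8/3)²-3·8·(8/3)+3·8²)/(6·50000) = -608/84375 rad
Superposition: θ = Σ θ_i = -1321/168750 rad ≈ -0.007828 rad

θ(8/3) = -1321/168750 rad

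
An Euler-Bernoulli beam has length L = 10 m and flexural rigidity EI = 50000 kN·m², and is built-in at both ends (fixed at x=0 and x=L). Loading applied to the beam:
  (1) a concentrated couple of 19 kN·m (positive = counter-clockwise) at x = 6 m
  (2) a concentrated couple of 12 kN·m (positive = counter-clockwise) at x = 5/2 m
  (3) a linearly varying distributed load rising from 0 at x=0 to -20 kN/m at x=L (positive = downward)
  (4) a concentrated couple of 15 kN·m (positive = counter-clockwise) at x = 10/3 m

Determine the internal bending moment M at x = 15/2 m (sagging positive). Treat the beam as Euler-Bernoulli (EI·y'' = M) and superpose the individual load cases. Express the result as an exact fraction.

Load 1 — applied couple M₀=19 kN·m at a=6 m (b=L-a=4):
  M_1 = R_Ax - M_A - M₀  [x>a] with R_A=342/125, M_A=152/25 = (342/125)·(15/2) - (152/25) - 19 = -114/25 kN·m
Load 2 — applied couple M₀=12 kN·m at a=5/2 m (b=L-a=15/2):
  M_2 = R_Ax - M_A - M₀  [x>a] with R_A=27/20, M_A=-9/4 = (27/20)·(15/2) - (-9/4) - 12 = 3/8 kN·m
Load 3 — triangular load w₀=-20 kN/m (0→w₀ over full span):
  M_3 = 3w₀Lx/20 - w₀L²/30 - w₀x³/(6L) = 3·(-20)·10·(15/2)/20 - (-20)·10²/30 - (-20)·(15/2)³/(6·10) = -425/24 kN·m
Load 4 — applied couple M₀=15 kN·m at a=10/3 m (b=L-a=20/3):
  M_4 = R_Ax - M_A - M₀  [x>a] with R_A=2, M_A=0 = 2·(15/2) - 0 - 15 = 0 kN·m
Superposition: M = Σ M_i = -1642/75 kN·m ≈ -21.893333 kN·m

M(15/2) = -1642/75 kN·m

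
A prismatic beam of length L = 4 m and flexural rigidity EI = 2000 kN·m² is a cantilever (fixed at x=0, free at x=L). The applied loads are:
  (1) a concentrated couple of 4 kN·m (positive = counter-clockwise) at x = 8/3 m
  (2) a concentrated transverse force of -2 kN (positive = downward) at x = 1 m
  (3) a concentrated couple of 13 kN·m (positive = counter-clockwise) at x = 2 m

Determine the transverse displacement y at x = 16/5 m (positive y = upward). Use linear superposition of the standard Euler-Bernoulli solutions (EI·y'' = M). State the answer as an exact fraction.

Load 1 — applied couple M₀=4 kN·m at a=8/3 m (b=L-a=4/3):
  y_1 = M₀a(2x-a)/(2EI)  [x>a] = 4·(8/3)·(2·(16/5)-(8/3))/(2·2000) = 56/5625 m
Load 2 — point force P=-2 kN at a=1 m (b=L-a=3):
  y_2 = -Pa²(3x-a)/(6EI)  [x>a] = -(-2)·1²·(3·(16/5)-1)/(6·2000) = 43/30000 m
Load 3 — applied couple M₀=13 kN·m at a=2 m (b=L-a=2):
  y_3 = M₀a(2x-a)/(2EI)  [x>a] = 13·2·(2·(16/5)-2)/(2·2000) = 143/5000 m
Superposition: y = Σ y_i = 3599/90000 m ≈ 0.039989 m

y(16/5) = 3599/90000 m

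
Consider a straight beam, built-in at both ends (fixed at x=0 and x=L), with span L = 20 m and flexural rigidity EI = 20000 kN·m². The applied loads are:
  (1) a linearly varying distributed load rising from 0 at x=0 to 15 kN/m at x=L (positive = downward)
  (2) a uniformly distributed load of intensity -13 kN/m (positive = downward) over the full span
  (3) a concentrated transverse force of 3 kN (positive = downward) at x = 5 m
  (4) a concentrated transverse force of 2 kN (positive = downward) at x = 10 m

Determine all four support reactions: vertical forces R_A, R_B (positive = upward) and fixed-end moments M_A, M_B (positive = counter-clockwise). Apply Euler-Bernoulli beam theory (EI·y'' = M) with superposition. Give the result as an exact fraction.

R_A = -2607/32 kN, M_A = -10555/48 kN·m, R_B = -753/32 kN, M_B = 6025/48 kN·m

Load 1 — triangular load w₀=15 kN/m (0→w₀ over full span):
  R_A = 3w₀L/20 = 3·15·20/20 = 45 kN
  M_A = w₀L²/30 = 15·20²/30 = 200 kN·m
  R_B = 7w₀L/20 = 7·15·20/20 = 105 kN
  M_B = -w₀L²/20 = -15·20²/20 = -300 kN·m
Load 2 — uniform load w=-13 kN/m over full span:
  R_A = wL/2 = (-13)·20/2 = -130 kN
  M_A = wL²/12 = (-13)·20²/12 = -1300/3 kN·m
  R_B = wL/2 = (-13)·20/2 = -130 kN
  M_B = -wL²/12 = -(-13)·20²/12 = 1300/3 kN·m
Load 3 — point force P=3 kN at a=5 m (b=L-a=15):
  R_A = Pb²(3a+b)/L³ = 3·15²·(3·5+15)/20³ = 81/32 kN
  M_A = Pab²/L² = 3·5·15²/20² = 135/16 kN·m
  R_B = Pa²(a+3b)/L³ = 3·5²·(5+3·15)/20³ = 15/32 kN
  M_B = -Pa²b/L² = -3·5²·15/20² = -45/16 kN·m
Load 4 — point force P=2 kN at a=10 m (b=L-a=10):
  R_A = Pb²(3a+b)/L³ = 2·10²·(3·10+10)/20³ = 1 kN
  M_A = Pab²/L² = 2·10·10²/20² = 5 kN·m
  R_B = Pa²(a+3b)/L³ = 2·10²·(10+3·10)/20³ = 1 kN
  M_B = -Pa²b/L² = -2·10²·10/20² = -5 kN·m
Superposition: R_A = -2607/32 kN, M_A = -10555/48 kN·m, R_B = -753/32 kN, M_B = 6025/48 kN·m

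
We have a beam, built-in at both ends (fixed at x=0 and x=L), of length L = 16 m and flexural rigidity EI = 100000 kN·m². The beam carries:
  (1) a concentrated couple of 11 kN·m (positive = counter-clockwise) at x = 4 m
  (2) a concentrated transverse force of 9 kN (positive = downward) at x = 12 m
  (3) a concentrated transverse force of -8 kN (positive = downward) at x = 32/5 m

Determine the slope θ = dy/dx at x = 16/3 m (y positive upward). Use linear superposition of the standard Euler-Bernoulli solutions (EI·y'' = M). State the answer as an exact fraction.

θ(16/3) = 2983/18750000 rad

Load 1 — applied couple M₀=11 kN·m at a=4 m (b=L-a=12):
  θ_1 = (R_Ax²/2 - M_Ax - M₀(x-a))/EI  [x>a] with R_A=99/128, M_A=-33/16 = ((99/128)·(16/3)²/2 - (-33/16)·(16/3) - 11·((16/3)-4))/100000 = 11/150000 rad
Load 2 — point force P=9 kN at a=12 m (b=L-a=4):
  θ_2 = -Pb²x(2aL-(3a+b)x)/(2L³EI)  [x≤a] = -9·4²·(16/3)·(2·12·16-(3·12+4)·(16/3))/(2·16³·100000) = -1/6250 rad
Load 3 — point force P=-8 kN at a=32/5 m (b=L-a=48/5):
  θ_3 = -Pb²x(2aL-(3a+b)x)/(2L³EI)  [x≤a] = -(-8)·(48/5)²·(16/3)·(2·(32/5)·16-(3·(32/5)+(48/5))·(16/3))/(2·16³·100000) = 96/390625 rad
Superposition: θ = Σ θ_i = 2983/18750000 rad ≈ 0.000159 rad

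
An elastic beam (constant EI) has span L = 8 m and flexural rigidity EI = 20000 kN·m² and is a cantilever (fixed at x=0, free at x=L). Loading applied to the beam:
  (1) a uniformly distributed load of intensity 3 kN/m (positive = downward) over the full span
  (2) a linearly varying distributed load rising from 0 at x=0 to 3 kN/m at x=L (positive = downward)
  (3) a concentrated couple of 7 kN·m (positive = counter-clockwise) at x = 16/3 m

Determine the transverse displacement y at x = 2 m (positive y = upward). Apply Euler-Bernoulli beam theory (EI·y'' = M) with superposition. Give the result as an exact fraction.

y(2) = -2601/200000 m

Load 1 — uniform load w=3 kN/m over full span:
  y_1 = -wx²(x²-4Lx+6L²)/(24EI) = -3·2²·(2²-4·8·2+6·8²)/(24·20000) = -81/10000 m
Load 2 — triangular load w₀=3 kN/m (0→w₀ over full span):
  y_2 = (w₀Lx³/12-w₀L²x²/6-w₀x⁵/(120L))/EI = (3·8·2³/12-3·8²·2²/6-3·2⁵/(120·8))/20000 = -1121/200000 m
Load 3 — applied couple M₀=7 kN·m at a=16/3 m (b=L-a=8/3):
  y_3 = M₀x²/(2EI)  [x≤a] = 7·2²/(2·20000) = 7/10000 m
Superposition: y = Σ y_i = -2601/200000 m ≈ -0.013005 m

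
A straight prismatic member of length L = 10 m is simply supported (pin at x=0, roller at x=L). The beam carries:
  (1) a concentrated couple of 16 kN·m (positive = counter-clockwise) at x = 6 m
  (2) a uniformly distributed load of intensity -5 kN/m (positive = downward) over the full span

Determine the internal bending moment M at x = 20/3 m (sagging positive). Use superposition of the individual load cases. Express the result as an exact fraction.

Load 1 — applied couple M₀=16 kN·m at a=6 m (b=L-a=4):
  M_1 = M₀x/L - M₀  [x>a] = 16·(20/3)/10 - 16 = -16/3 kN·m
Load 2 — uniform load w=-5 kN/m over full span:
  M_2 = wx(L-x)/2 = (-5)·(20/3)·(10-(20/3))/2 = -500/9 kN·m
Superposition: M = Σ M_i = -548/9 kN·m ≈ -60.888889 kN·m

M(20/3) = -548/9 kN·m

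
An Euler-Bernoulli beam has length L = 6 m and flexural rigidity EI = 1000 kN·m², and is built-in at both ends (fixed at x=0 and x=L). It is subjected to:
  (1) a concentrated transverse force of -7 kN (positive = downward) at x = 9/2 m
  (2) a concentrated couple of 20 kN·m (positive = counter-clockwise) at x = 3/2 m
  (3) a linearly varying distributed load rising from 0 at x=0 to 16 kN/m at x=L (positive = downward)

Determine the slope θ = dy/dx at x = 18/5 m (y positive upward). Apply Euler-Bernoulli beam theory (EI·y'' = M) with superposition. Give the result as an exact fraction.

θ(18/5) = 831/625000 rad

Load 1 — point force P=-7 kN at a=9/2 m (b=L-a=3/2):
  θ_1 = -Pb²x(2aL-(3a+b)x)/(2L³EI)  [x≤a] = -(-7)·(3/2)²·(18/5)·(2·(9/2)·6-(3·(9/2)+(3/2))·(18/5))/(2·6³·1000) = 0 rad
Load 2 — applied couple M₀=20 kN·m at a=3/2 m (b=L-a=9/2):
  θ_2 = (R_Ax²/2 - M_Ax - M₀(x-a))/EI  [x>a] with R_A=15/4, M_A=-15/4 = ((15/4)·(18/5)²/2 - (-15/4)·(18/5) - 20·((18/5)-(3/2)))/1000 = -21/5000 rad
Load 3 — triangular load w₀=16 kN/m (0→w₀ over full span):
  θ_3 = -w₀(2x(L-x)(L-2x)(x+2L)+x²(L-x)²)/(120LEI) = -16·(2·(18/5)·(6-(18/5))·(6-2·(18/5))·((18/5)+2·6)+(18/5)²·(6-(18/5))²)/(120·6·1000) = 432/78125 rad
Superposition: θ = Σ θ_i = 831/625000 rad ≈ 0.001330 rad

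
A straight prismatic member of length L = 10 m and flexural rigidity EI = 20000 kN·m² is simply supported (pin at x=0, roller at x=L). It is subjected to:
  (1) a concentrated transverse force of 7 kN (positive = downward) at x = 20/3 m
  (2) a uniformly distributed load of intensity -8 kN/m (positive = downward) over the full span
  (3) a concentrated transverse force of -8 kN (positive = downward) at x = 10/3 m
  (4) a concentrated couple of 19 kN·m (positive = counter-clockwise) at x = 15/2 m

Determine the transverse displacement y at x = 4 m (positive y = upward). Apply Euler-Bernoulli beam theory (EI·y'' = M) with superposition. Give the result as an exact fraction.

y(4) = 1517947/32400000 m

Load 1 — point force P=7 kN at a=20/3 m (b=L-a=10/3):
  y_1 = -Pbx(L²-b²-x²)/(6LEI)  [x≤a] = -7·(10/3)·4·(10²-(10/3)²-4²)/(6·10·20000) = -287/50625 m
Load 2 — uniform load w=-8 kN/m over full span:
  y_2 = -wx(L³-2Lx²+x³)/(24EI) = -(-8)·4·(10³-2·10·4²+4³)/(24·20000) = 31/625 m
Load 3 — point force P=-8 kN at a=10/3 m (b=L-a=20/3):
  y_3 = -Pa(L-x)(2Lx-a²-x²)/(6LEI)  [x>a] = -(-8)·(10/3)·(10-4)·(2·10·4-(10/3)²-4²)/(6·10·20000) = 119/16875 m
Load 4 — applied couple M₀=19 kN·m at a=15/2 m (b=L-a=5/2):
  y_4 = (M₀x³/(6L)+C₁x)/EI  [x≤a] with C₁=M₀(3b²-L²)/(6L)=-1235/48 = (19·4³/(6·10)+(-1235/48)·4)/20000 = -1653/400000 m
Superposition: y = Σ y_i = 1517947/32400000 m ≈ 0.046850 m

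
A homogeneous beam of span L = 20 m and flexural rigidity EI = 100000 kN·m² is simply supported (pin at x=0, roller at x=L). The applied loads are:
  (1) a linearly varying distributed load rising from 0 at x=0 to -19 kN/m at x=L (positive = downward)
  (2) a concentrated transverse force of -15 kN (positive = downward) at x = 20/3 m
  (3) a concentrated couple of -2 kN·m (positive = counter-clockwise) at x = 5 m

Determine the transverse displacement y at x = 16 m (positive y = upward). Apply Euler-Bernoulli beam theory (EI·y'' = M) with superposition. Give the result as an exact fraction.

y(16) = 9089423/67500000 m

Load 1 — triangular load w₀=-19 kN/m (0→w₀ over full span):
  y_1 = -w₀x(7L⁴-10L²x²+3x⁴)/(360LEI) = -(-19)·16·(7·20⁴-10·20²·16²+3·16⁴)/(360·20·100000) = 9652/78125 m
Load 2 — point force P=-15 kN at a=20/3 m (b=L-a=40/3):
  y_2 = -Pa(L-x)(2Lx-a²-x²)/(6LEI)  [x>a] = -(-15)·(20/3)·(20-16)·(2·20·16-(20/3)²-16²)/(6·20·100000) = 191/16875 m
Load 3 — applied couple M₀=-2 kN·m at a=5 m (b=L-a=15):
  y_3 = (M₀x³/(6L)-M₀(x-a)²/2+C₁x)/EI  [x>a] with C₁=M₀(3b²-L²)/(6L)=-55/12 = ((-2)·16³/(6·20)-(-2)·(16-5)²/2+(-55/12)·16)/100000 = -103/500000 m
Superposition: y = Σ y_i = 9089423/67500000 m ≈ 0.134658 m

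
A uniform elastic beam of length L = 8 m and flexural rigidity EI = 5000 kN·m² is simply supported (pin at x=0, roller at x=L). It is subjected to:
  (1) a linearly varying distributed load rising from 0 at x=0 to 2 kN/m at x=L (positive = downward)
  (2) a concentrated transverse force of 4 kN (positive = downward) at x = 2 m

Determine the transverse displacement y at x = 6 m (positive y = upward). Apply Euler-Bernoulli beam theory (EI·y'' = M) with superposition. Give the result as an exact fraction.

y(6) = -7/600 m

Load 1 — triangular load w₀=2 kN/m (0→w₀ over full span):
  y_1 = -w₀x(7L⁴-10L²x²+3x⁴)/(360LEI) = -2·6·(7·8⁴-10·8²·6²+3·6⁴)/(360·8·5000) = -119/15000 m
Load 2 — point force P=4 kN at a=2 m (b=L-a=6):
  y_2 = -Pa(L-x)(2Lx-a²-x²)/(6LEI)  [x>a] = -4·2·(8-6)·(2·8·6-2²-6²)/(6·8·5000) = -7/1875 m
Superposition: y = Σ y_i = -7/600 m ≈ -0.011667 m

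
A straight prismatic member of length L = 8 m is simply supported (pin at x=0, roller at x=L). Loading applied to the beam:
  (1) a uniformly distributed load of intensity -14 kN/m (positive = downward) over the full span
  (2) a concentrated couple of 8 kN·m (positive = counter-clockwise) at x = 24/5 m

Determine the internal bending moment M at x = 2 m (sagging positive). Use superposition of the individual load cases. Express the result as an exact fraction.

Load 1 — uniform load w=-14 kN/m over full span:
  M_1 = wx(L-x)/2 = (-14)·2·(8-2)/2 = -84 kN·m
Load 2 — applied couple M₀=8 kN·m at a=24/5 m (b=L-a=16/5):
  M_2 = M₀x/L  [x≤a] = 8·2/8 = 2 kN·m
Superposition: M = Σ M_i = -82 kN·m ≈ -82.000000 kN·m

M(2) = -82 kN·m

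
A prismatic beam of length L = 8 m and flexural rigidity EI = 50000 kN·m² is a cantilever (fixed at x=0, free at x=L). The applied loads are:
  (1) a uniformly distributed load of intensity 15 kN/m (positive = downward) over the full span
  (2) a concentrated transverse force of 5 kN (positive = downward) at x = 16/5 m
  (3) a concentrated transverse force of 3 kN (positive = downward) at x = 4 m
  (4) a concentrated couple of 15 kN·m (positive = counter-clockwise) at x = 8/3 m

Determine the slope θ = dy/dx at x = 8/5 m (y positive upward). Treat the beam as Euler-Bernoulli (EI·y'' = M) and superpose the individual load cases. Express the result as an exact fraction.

Load 1 — uniform load w=15 kN/m over full span:
  θ_1 = -wx(x²-3Lx+3L²)/(6EI) = -15·(8/5)·((8/5)²-3·8·(8/5)+3·8²)/(6·50000) = -976/78125 rad
Load 2 — point force P=5 kN at a=16/5 m (b=L-a=24/5):
  θ_2 = -Px(2a-x)/(2EI)  [x≤a] = -5·(8/5)·(2·(16/5)-(8/5))/(2·50000) = -6/15625 rad
Load 3 — point force P=3 kN at a=4 m (b=L-a=4):
  θ_3 = -Px(2a-x)/(2EI)  [x≤a] = -3·(8/5)·(2·4-(8/5))/(2·50000) = -24/78125 rad
Load 4 — applied couple M₀=15 kN·m at a=8/3 m (b=L-a=16/3):
  θ_4 = M₀x/EI  [x≤a] = 15·(8/5)/50000 = 3/6250 rad
Superposition: θ = Σ θ_i = -397/31250 rad ≈ -0.012704 rad

θ(8/5) = -397/31250 rad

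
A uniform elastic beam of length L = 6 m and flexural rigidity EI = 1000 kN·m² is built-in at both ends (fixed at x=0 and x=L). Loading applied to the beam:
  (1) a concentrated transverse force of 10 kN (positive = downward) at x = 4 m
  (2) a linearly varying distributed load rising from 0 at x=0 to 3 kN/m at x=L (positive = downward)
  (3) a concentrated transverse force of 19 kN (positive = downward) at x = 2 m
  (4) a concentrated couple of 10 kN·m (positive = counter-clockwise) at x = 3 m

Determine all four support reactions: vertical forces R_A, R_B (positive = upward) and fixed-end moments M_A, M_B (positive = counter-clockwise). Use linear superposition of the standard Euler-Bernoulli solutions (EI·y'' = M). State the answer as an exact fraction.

R_A = 328/15 kN, M_A = 823/30 kN·m, R_B = 242/15 kN, M_B = -607/30 kN·m

Load 1 — point force P=10 kN at a=4 m (b=L-a=2):
  R_A = Pb²(3a+b)/L³ = 10·2²·(3·4+2)/6³ = 70/27 kN
  M_A = Pab²/L² = 10·4·2²/6² = 40/9 kN·m
  R_B = Pa²(a+3b)/L³ = 10·4²·(4+3·2)/6³ = 200/27 kN
  M_B = -Pa²b/L² = -10·4²·2/6² = -80/9 kN·m
Load 2 — triangular load w₀=3 kN/m (0→w₀ over full span):
  R_A = 3w₀L/20 = 3·3·6/20 = 27/10 kN
  M_A = w₀L²/30 = 3·6²/30 = 18/5 kN·m
  R_B = 7w₀L/20 = 7·3·6/20 = 63/10 kN
  M_B = -w₀L²/20 = -3·6²/20 = -27/5 kN·m
Load 3 — point force P=19 kN at a=2 m (b=L-a=4):
  R_A = Pb²(3a+b)/L³ = 19·4²·(3·2+4)/6³ = 380/27 kN
  M_A = Pab²/L² = 19·2·4²/6² = 152/9 kN·m
  R_B = Pa²(a+3b)/L³ = 19·2²·(2+3·4)/6³ = 133/27 kN
  M_B = -Pa²b/L² = -19·2²·4/6² = -76/9 kN·m
Load 4 — applied couple M₀=10 kN·m at a=3 m (b=L-a=3):
  R_A = 6M₀ab/L³ = 6·10·3·3/6³ = 5/2 kN
  M_A = M₀b(2a-b)/L² = 10·3·(2·3-3)/6² = 5/2 kN·m
  R_B = -6M₀ab/L³ = -6·10·3·3/6³ = -5/2 kN
  M_B = M₀a(2b-a)/L² = 10·3·(2·3-3)/6² = 5/2 kN·m
Superposition: R_A = 328/15 kN, M_A = 823/30 kN·m, R_B = 242/15 kN, M_B = -607/30 kN·m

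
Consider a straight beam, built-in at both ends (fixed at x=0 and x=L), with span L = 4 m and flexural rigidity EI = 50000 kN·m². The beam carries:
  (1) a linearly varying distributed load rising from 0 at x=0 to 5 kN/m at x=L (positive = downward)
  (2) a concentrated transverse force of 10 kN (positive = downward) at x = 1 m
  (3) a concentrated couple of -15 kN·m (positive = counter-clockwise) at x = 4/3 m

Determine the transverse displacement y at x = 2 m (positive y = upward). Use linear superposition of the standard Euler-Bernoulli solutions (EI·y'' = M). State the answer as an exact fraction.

y(2) = -1/7500 m

Load 1 — triangular load w₀=5 kN/m (0→w₀ over full span):
  y_1 = -w₀x²(L-x)²(x+2L)/(120LEI) = -5·2²·(4-2)²·(2+2·4)/(120·4·50000) = -1/30000 m
Load 2 — point force P=10 kN at a=1 m (b=L-a=3):
  y_2 = -Pa²(L-x)²(3bL-(3b+a)(L-x))/(6L³EI)  [x>a] = -10·1²·(4-2)²·(3·3·4-(3·3+1)·(4-2))/(6·4³·50000) = -1/30000 m
Load 3 — applied couple M₀=-15 kN·m at a=4/3 m (b=L-a=8/3):
  y_3 = (R_Ax³/6 - M_Ax²/2 - M₀(x-a)²/2)/EI  [x>a] with R_A=-5, M_A=0 = ((-5)·2³/6 - 0·2²/2 - (-15)·(2-(4/3))²/2)/50000 = -1/15000 m
Superposition: y = Σ y_i = -1/7500 m ≈ -0.000133 m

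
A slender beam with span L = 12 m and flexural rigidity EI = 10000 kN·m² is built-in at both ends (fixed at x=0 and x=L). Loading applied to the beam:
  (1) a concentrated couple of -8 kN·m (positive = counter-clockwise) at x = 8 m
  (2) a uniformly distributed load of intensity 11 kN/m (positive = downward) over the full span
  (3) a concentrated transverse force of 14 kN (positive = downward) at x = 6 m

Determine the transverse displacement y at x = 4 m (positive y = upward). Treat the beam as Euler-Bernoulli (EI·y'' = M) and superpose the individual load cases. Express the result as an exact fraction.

y(4) = -1859/33750 m

Load 1 — applied couple M₀=-8 kN·m at a=8 m (b=L-a=4):
  y_1 = (R_Ax³/6 - M_Ax²/2)/EI  [x≤a] with R_A=-8/9, M_A=-8/3 = ((-8/9)·4³/6 - (-8/3)·4²/2)/10000 = 4/3375 m
Load 2 — uniform load w=11 kN/m over full span:
  y_2 = -wx²(L-x)²/(24EI) = -11·4²·(12-4)²/(24·10000) = -88/1875 m
Load 3 — point force P=14 kN at a=6 m (b=L-a=6):
  y_3 = -Pb²x²(3aL-(3a+b)x)/(6L³EI)  [x≤a] = -14·6²·4²·(3·6·12-(3·6+6)·4)/(6·12³·10000) = -7/750 m
Superposition: y = Σ y_i = -1859/33750 m ≈ -0.055081 m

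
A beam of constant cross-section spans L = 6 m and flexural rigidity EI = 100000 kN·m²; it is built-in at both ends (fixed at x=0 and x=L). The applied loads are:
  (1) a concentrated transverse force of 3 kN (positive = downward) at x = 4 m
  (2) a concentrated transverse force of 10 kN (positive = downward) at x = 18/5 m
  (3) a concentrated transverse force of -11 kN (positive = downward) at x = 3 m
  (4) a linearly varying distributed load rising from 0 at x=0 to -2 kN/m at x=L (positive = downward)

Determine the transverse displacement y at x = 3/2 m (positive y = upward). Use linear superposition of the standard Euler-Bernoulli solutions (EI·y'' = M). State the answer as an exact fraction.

y(3/2) = 2987/128000000 m

Load 1 — point force P=3 kN at a=4 m (b=L-a=2):
  y_1 = -Pb²x²(3aL-(3a+b)x)/(6L³EI)  [x≤a] = -3·2²·(3/2)²·(3·4·6-(3·4+2)·(3/2))/(6·6³·100000) = -17/1600000 m
Load 2 — point force P=10 kN at a=18/5 m (b=L-a=12/5):
  y_2 = -Pb²x²(3aL-(3a+b)x)/(6L³EI)  [x≤a] = -10·(12/5)²·(3/2)²·(3·(18/5)·6-(3·(18/5)+(12/5))·(3/2))/(6·6³·100000) = -9/200000 m
Load 3 — point force P=-11 kN at a=3 m (b=L-a=3):
  y_3 = -Pb²x²(3aL-(3a+b)x)/(6L³EI)  [x≤a] = -(-11)·3²·(3/2)²·(3·3·6-(3·3+3)·(3/2))/(6·6³·100000) = 99/1600000 m
Load 4 — triangular load w₀=-2 kN/m (0→w₀ over full span):
  y_4 = -w₀x²(L-x)²(x+2L)/(120LEI) = -(-2)·(3/2)²·(6-(3/2))²·((3/2)+2·6)/(120·6·100000) = 2187/128000000 m
Superposition: y = Σ y_i = 2987/128000000 m ≈ 0.000023 m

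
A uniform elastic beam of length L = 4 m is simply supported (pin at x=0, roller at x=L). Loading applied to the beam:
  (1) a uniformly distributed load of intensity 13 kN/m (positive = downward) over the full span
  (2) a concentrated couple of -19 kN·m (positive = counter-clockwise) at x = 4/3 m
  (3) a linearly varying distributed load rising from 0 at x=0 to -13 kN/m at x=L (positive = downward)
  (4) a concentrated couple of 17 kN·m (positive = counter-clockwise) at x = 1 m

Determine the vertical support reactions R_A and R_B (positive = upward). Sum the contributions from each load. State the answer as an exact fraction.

Load 1 — uniform load w=13 kN/m over full span:
  R_A = wL/2 = 13·4/2 = 26 kN
  R_B = wL/2 = 13·4/2 = 26 kN
Load 2 — applied couple M₀=-19 kN·m at a=4/3 m (b=L-a=8/3):
  R_A = M₀/L = (-19)/4 = -19/4 kN
  R_B = -M₀/L = -(-19)/4 = 19/4 kN
Load 3 — triangular load w₀=-13 kN/m (0→w₀ over full span):
  R_A = w₀L/6 = (-13)·4/6 = -26/3 kN
  R_B = w₀L/3 = (-13)·4/3 = -52/3 kN
Load 4 — applied couple M₀=17 kN·m at a=1 m (b=L-a=3):
  R_A = M₀/L = 17/4 kN
  R_B = -M₀/L = -17/4 kN
Superposition: R_A = 101/6 kN, R_B = 55/6 kN

R_A = 101/6 kN, R_B = 55/6 kN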